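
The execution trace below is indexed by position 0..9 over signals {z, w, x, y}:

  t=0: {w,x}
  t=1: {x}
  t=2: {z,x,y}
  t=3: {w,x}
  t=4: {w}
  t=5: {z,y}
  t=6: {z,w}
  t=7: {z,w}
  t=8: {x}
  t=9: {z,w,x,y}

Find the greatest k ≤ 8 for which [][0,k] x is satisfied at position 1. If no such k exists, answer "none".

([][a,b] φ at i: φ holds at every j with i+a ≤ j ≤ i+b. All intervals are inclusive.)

x must hold from j=1 onward; find where it first fails.
  j=1: holds
  j=2: holds
  j=3: holds
  j=4: fails
Holds on [1,3], so largest k = 2.

2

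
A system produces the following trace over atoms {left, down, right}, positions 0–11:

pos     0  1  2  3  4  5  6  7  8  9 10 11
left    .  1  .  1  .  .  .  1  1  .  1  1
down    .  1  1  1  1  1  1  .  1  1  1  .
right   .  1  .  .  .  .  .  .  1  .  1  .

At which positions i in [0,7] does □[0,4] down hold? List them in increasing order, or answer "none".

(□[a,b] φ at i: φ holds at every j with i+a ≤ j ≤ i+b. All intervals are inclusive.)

Evaluate at each i in [0,7]:
  i=0: ✗ (fails at j=0)
  i=1: ✓ (all of [1,5])
  i=2: ✓ (all of [2,6])
  i=3: ✗ (fails at j=7)
  i=4: ✗ (fails at j=7)
  i=5: ✗ (fails at j=7)
  i=6: ✗ (fails at j=7)
  i=7: ✗ (fails at j=7)

1, 2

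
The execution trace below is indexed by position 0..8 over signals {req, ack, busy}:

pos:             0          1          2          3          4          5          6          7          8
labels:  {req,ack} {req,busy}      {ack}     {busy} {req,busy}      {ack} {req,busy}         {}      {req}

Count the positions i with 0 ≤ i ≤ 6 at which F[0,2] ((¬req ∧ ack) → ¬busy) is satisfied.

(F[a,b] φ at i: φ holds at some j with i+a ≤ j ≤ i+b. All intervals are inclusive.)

Evaluate at each i in [0,6]:
  i=0: ✓ (witness j=0)
  i=1: ✓ (witness j=1)
  i=2: ✓ (witness j=2)
  i=3: ✓ (witness j=3)
  i=4: ✓ (witness j=4)
  i=5: ✓ (witness j=5)
  i=6: ✓ (witness j=6)
Positions where it holds: {0, 1, 2, 3, 4, 5, 6} → 7.

7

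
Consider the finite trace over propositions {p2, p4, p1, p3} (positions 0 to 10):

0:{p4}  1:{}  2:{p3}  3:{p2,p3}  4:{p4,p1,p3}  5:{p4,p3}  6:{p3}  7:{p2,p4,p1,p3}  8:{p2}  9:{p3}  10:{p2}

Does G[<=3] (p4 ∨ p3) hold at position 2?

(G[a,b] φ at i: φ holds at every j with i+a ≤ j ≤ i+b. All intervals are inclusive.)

Check (p4 ∨ p3) at every j in [2,5]:
  j=2: true
  j=3: true
  j=4: true
  j=5: true
All positions satisfy it → formula holds.

Holds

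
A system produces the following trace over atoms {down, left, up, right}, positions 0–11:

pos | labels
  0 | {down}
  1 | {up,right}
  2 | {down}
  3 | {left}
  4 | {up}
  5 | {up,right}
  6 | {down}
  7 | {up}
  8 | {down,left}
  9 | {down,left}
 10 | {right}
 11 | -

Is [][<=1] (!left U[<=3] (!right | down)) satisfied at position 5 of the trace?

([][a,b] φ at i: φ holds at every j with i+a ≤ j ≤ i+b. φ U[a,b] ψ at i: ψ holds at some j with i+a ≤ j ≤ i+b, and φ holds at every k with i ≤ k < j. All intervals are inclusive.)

Yes

Check (!left U[<=3] (!right | down)) at every j in [5,6]:
  j=5: holds
  j=6: holds
All positions satisfy it → formula holds.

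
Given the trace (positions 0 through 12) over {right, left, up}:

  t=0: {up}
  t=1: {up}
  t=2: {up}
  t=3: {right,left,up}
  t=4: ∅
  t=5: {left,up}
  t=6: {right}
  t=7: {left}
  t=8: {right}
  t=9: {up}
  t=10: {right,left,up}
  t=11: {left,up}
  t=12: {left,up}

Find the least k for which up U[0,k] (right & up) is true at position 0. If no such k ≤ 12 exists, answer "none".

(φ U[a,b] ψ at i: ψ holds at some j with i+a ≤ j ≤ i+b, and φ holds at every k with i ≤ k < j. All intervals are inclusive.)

Need earliest j ≥ 0 with (right & up), and up at every k in [0,j-1].
  j=0: rhs fails.
  j=1: rhs fails.
  j=2: rhs fails.
  j=3: rhs holds; lhs holds on [0,2]. k = 3.

3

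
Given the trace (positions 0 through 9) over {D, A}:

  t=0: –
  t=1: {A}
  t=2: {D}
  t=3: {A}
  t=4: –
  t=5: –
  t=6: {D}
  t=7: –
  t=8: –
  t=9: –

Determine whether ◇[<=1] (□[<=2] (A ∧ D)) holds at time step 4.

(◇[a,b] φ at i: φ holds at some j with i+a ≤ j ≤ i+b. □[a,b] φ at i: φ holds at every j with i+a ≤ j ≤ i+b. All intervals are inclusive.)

Check □[<=2] (A ∧ D) at each j in [4,5]:
  j=4: fails at 4
  j=5: fails at 5
No position in the window satisfies it → formula fails.

No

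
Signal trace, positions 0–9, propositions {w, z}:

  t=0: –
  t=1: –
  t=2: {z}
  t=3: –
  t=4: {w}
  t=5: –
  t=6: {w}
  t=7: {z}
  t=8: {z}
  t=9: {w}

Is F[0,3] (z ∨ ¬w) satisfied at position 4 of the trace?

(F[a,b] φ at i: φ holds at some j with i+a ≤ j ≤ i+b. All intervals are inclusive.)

True

Check (z ∨ ¬w) at each j in [4,7]:
  j=4: false
  j=5: true
  j=6: false
  j=7: true
Found at j=5 → formula holds.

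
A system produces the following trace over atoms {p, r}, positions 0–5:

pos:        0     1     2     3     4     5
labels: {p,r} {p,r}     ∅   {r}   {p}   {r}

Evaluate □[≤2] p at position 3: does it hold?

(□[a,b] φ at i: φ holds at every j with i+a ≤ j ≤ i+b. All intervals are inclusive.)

False

Check p at every j in [3,5]:
  j=3: false
  j=4: true
  j=5: false
Fails at j=3 → formula fails.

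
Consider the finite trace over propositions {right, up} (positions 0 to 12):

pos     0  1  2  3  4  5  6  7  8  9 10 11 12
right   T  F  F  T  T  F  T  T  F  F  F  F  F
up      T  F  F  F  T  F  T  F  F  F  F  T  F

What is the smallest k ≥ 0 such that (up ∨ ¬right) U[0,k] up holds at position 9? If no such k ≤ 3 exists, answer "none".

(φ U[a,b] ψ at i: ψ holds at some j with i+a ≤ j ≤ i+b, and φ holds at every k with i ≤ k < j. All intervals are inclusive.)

2

Need earliest j ≥ 9 with up, and (up ∨ ¬right) at every k in [9,j-1].
  j=9: rhs fails.
  j=10: rhs fails.
  j=11: rhs holds; lhs holds on [9,10]. k = 2.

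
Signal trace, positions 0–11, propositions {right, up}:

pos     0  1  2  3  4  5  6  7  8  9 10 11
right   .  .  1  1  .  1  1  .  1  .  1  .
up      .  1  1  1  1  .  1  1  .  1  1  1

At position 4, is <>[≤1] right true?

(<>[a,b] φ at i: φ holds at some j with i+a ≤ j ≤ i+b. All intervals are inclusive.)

True

Check right at each j in [4,5]:
  j=4: false
  j=5: true
Found at j=5 → formula holds.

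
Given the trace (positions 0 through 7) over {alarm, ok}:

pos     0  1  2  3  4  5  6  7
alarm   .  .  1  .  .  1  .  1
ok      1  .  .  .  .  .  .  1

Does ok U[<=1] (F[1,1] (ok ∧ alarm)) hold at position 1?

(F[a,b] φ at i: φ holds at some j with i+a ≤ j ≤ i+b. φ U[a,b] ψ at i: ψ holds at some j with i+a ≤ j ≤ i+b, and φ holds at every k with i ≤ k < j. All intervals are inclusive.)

Need some j in [1,2] with F[1,1] (ok ∧ alarm), and ok at every k in [1,j-1].
  j=1: F[1,1] (ok ∧ alarm) — fails (none in [2,2]).
  j=2: F[1,1] (ok ∧ alarm) — fails (none in [3,3]).
No j in the window works → until fails.

False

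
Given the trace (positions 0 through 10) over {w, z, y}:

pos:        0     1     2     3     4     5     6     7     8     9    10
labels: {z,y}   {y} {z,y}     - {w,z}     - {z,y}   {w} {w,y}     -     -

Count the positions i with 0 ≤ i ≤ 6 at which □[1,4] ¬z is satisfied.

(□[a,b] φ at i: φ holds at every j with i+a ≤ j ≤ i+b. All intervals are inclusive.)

Evaluate at each i in [0,6]:
  i=0: ✗ (fails at j=2)
  i=1: ✗ (fails at j=2)
  i=2: ✗ (fails at j=4)
  i=3: ✗ (fails at j=4)
  i=4: ✗ (fails at j=6)
  i=5: ✗ (fails at j=6)
  i=6: ✓ (all of [7,10])
Positions where it holds: {6} → 1.

1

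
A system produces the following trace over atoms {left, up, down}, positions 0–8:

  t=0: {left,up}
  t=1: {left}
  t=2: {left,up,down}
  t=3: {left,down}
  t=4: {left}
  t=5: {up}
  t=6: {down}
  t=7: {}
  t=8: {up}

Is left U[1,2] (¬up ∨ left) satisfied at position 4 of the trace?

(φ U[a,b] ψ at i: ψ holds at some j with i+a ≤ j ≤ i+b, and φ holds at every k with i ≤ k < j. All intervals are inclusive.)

False

Need some j in [5,6] with (¬up ∨ left), and left at every k in [4,j-1].
  j=5: (¬up ∨ left) false.
  j=6: (¬up ∨ left) holds, but left fails at k=5 → not this j.
No j in the window works → until fails.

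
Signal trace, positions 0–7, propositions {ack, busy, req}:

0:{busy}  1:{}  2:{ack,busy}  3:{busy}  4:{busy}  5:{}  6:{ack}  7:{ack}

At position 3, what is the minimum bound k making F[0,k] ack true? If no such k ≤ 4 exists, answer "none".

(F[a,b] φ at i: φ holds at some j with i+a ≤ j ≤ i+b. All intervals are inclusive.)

3

Scan j = 3,4,… for ack:
  j=3: fails
  j=4: fails
  j=5: fails
  j=6: holds
First hit at j=6, so smallest k = 6-3 = 3.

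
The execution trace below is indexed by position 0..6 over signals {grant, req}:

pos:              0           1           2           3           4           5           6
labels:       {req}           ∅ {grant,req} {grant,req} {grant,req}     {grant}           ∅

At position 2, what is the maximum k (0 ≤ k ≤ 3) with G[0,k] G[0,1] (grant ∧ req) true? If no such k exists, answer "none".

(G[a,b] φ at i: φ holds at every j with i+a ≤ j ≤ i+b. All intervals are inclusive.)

1

G[0,1] (grant ∧ req) must hold from j=2 onward; find where it first fails.
  j=2: holds
  j=3: holds
  j=4: fails
Holds on [2,3], so largest k = 1.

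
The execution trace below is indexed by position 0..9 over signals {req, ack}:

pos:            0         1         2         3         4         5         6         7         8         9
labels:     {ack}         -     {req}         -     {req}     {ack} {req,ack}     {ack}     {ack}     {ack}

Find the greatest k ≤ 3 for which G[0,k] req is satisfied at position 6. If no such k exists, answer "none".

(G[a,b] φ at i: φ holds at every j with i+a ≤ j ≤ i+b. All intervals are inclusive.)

0

req must hold from j=6 onward; find where it first fails.
  j=6: holds
  j=7: fails
Holds on [6,6], so largest k = 0.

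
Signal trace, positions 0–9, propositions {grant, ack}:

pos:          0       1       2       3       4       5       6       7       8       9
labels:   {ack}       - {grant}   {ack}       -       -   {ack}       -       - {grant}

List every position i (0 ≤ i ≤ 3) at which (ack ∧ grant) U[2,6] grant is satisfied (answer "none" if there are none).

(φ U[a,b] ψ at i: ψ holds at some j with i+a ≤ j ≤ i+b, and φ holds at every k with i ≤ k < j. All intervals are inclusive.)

none

Evaluate at each i in [0,3]:
  i=0: ✗ (lhs fails at k=0 before rhs at j=2)
  i=1: ✗ (no rhs in [3,7])
  i=2: ✗ (no rhs in [4,8])
  i=3: ✗ (lhs fails at k=3 before rhs at j=9)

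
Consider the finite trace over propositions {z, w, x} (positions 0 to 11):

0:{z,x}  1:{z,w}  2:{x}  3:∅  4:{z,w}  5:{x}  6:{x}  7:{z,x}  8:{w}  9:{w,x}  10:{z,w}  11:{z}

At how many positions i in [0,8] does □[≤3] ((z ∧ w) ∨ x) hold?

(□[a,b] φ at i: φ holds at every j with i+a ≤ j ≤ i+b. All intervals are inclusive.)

1

Evaluate at each i in [0,8]:
  i=0: ✗ (fails at j=3)
  i=1: ✗ (fails at j=3)
  i=2: ✗ (fails at j=3)
  i=3: ✗ (fails at j=3)
  i=4: ✓ (all of [4,7])
  i=5: ✗ (fails at j=8)
  i=6: ✗ (fails at j=8)
  i=7: ✗ (fails at j=8)
  i=8: ✗ (fails at j=8)
Positions where it holds: {4} → 1.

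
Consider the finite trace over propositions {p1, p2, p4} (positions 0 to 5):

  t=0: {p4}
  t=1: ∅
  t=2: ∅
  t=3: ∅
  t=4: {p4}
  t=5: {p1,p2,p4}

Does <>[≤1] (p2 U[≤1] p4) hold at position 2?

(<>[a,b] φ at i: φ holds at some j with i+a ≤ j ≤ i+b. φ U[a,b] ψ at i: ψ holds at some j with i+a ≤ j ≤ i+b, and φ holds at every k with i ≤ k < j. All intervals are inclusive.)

False

Check (p2 U[≤1] p4) at each j in [2,3]:
  j=2: fails
  j=3: fails
No position in the window satisfies it → formula fails.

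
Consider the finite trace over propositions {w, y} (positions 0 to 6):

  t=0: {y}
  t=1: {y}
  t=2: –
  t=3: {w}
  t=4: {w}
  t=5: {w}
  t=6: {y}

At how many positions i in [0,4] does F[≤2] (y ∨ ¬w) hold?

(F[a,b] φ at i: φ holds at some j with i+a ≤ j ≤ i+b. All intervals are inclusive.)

4

Evaluate at each i in [0,4]:
  i=0: ✓ (witness j=0)
  i=1: ✓ (witness j=1)
  i=2: ✓ (witness j=2)
  i=3: ✗ (none in [3,5])
  i=4: ✓ (witness j=6)
Positions where it holds: {0, 1, 2, 4} → 4.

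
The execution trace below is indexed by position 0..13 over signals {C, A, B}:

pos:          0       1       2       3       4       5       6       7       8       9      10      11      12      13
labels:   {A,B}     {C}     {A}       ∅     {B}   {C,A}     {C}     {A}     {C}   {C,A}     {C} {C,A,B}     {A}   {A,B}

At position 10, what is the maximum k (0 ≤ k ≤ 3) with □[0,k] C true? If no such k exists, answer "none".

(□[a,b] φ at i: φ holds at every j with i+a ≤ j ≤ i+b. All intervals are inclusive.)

C must hold from j=10 onward; find where it first fails.
  j=10: holds
  j=11: holds
  j=12: fails
Holds on [10,11], so largest k = 1.

1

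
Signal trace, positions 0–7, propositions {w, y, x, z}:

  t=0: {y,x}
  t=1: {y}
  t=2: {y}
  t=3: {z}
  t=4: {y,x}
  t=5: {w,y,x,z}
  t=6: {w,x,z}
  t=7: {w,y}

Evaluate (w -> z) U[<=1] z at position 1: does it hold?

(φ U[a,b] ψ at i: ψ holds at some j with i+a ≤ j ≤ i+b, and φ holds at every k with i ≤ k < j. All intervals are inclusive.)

Need some j in [1,2] with z, and (w -> z) at every k in [1,j-1].
  j=1: z false.
  j=2: z false.
No j in the window works → until fails.

Does not hold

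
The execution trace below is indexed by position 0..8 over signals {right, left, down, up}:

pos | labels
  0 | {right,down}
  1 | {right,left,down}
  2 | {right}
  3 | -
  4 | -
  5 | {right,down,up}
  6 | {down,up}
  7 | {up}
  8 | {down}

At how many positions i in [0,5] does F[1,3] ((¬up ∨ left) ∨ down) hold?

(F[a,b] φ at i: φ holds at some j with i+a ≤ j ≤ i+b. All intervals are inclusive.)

Evaluate at each i in [0,5]:
  i=0: ✓ (witness j=1)
  i=1: ✓ (witness j=2)
  i=2: ✓ (witness j=3)
  i=3: ✓ (witness j=4)
  i=4: ✓ (witness j=5)
  i=5: ✓ (witness j=6)
Positions where it holds: {0, 1, 2, 3, 4, 5} → 6.

6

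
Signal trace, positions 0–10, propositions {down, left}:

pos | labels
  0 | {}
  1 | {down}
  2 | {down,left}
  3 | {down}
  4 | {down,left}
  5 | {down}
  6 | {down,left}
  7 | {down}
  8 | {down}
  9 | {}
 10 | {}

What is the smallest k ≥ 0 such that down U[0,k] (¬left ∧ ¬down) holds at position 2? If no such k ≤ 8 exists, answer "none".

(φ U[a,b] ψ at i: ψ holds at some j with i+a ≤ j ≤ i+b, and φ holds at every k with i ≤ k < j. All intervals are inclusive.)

7

Need earliest j ≥ 2 with (¬left ∧ ¬down), and down at every k in [2,j-1].
  j=2: rhs fails.
  j=3: rhs fails.
  j=4: rhs fails.
  j=5: rhs fails.
  j=6: rhs fails.
  j=7: rhs fails.
  j=8: rhs fails.
  j=9: rhs holds; lhs holds on [2,8]. k = 7.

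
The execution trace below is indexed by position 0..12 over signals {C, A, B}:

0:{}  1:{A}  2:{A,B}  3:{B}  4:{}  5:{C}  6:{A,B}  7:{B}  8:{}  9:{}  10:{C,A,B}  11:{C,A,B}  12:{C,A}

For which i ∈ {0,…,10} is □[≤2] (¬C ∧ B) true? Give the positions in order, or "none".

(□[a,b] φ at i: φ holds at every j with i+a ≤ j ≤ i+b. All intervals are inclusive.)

Evaluate at each i in [0,10]:
  i=0: ✗ (fails at j=0)
  i=1: ✗ (fails at j=1)
  i=2: ✗ (fails at j=4)
  i=3: ✗ (fails at j=4)
  i=4: ✗ (fails at j=4)
  i=5: ✗ (fails at j=5)
  i=6: ✗ (fails at j=8)
  i=7: ✗ (fails at j=8)
  i=8: ✗ (fails at j=8)
  i=9: ✗ (fails at j=9)
  i=10: ✗ (fails at j=10)

none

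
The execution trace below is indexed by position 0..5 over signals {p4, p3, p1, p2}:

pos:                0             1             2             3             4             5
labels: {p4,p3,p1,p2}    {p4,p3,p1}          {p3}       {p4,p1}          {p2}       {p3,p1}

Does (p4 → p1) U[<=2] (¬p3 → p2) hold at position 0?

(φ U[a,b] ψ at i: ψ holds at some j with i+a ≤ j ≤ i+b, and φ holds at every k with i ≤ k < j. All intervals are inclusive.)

Need some j in [0,2] with (¬p3 → p2), and (p4 → p1) at every k in [0,j-1].
  j=0: (¬p3 → p2) holds; no prefix to check → satisfied.

Yes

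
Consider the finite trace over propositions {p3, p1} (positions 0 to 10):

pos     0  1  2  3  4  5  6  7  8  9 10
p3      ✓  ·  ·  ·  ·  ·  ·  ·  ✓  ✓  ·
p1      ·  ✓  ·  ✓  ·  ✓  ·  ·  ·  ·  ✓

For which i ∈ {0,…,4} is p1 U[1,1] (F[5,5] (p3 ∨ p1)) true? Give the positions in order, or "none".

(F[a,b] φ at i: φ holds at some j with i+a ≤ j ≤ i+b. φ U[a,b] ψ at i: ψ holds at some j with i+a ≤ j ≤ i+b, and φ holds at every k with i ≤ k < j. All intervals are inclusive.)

Evaluate at each i in [0,4]:
  i=0: ✗ (no rhs in [1,1])
  i=1: ✗ (no rhs in [2,2])
  i=2: ✗ (lhs fails at k=2 before rhs at j=3)
  i=3: ✓ (rhs at j=4; lhs holds on [3,3])
  i=4: ✗ (lhs fails at k=4 before rhs at j=5)

3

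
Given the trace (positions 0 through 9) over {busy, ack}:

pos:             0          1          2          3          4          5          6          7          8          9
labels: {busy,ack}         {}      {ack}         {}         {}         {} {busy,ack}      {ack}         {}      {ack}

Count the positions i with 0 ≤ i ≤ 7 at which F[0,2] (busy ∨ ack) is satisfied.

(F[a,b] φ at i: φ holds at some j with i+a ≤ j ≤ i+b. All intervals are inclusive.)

7

Evaluate at each i in [0,7]:
  i=0: ✓ (witness j=0)
  i=1: ✓ (witness j=2)
  i=2: ✓ (witness j=2)
  i=3: ✗ (none in [3,5])
  i=4: ✓ (witness j=6)
  i=5: ✓ (witness j=6)
  i=6: ✓ (witness j=6)
  i=7: ✓ (witness j=7)
Positions where it holds: {0, 1, 2, 4, 5, 6, 7} → 7.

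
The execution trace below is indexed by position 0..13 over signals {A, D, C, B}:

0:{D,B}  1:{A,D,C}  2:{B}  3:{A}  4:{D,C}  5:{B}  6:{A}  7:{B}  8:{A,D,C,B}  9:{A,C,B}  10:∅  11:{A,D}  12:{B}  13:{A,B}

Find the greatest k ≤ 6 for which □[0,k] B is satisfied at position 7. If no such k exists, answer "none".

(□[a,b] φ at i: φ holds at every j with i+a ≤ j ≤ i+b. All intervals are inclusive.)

2

B must hold from j=7 onward; find where it first fails.
  j=7: holds
  j=8: holds
  j=9: holds
  j=10: fails
Holds on [7,9], so largest k = 2.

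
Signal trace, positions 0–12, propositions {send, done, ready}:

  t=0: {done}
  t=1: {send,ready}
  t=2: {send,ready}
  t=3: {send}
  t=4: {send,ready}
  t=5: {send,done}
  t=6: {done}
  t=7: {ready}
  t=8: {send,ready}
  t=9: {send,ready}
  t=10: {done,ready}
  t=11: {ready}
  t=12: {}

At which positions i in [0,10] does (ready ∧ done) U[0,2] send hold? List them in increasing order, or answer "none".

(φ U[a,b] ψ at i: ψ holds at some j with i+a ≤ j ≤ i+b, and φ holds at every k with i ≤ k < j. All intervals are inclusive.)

1, 2, 3, 4, 5, 8, 9

Evaluate at each i in [0,10]:
  i=0: ✗ (lhs fails at k=0 before rhs at j=1)
  i=1: ✓ (rhs at j=1)
  i=2: ✓ (rhs at j=2)
  i=3: ✓ (rhs at j=3)
  i=4: ✓ (rhs at j=4)
  i=5: ✓ (rhs at j=5)
  i=6: ✗ (lhs fails at k=6 before rhs at j=8)
  i=7: ✗ (lhs fails at k=7 before rhs at j=8)
  i=8: ✓ (rhs at j=8)
  i=9: ✓ (rhs at j=9)
  i=10: ✗ (no rhs in [10,12])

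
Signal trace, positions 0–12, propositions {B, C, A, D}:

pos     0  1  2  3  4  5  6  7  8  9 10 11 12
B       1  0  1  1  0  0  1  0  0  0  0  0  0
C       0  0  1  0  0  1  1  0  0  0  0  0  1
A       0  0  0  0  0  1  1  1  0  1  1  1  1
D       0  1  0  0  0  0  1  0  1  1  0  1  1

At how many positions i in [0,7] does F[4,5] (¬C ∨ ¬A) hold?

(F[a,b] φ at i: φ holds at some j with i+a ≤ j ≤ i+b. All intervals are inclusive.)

7

Evaluate at each i in [0,7]:
  i=0: ✓ (witness j=4)
  i=1: ✗ (none in [5,6])
  i=2: ✓ (witness j=7)
  i=3: ✓ (witness j=7)
  i=4: ✓ (witness j=8)
  i=5: ✓ (witness j=9)
  i=6: ✓ (witness j=10)
  i=7: ✓ (witness j=11)
Positions where it holds: {0, 2, 3, 4, 5, 6, 7} → 7.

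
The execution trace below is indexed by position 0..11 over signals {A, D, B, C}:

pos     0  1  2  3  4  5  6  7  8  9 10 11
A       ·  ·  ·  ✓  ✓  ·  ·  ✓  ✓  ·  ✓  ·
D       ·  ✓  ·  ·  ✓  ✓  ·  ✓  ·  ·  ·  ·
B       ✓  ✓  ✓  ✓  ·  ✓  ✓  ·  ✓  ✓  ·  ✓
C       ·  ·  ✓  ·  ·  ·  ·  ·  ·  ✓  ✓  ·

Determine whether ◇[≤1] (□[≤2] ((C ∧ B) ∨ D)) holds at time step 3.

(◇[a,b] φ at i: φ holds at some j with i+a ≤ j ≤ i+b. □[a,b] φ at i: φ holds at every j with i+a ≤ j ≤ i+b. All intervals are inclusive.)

Check □[≤2] ((C ∧ B) ∨ D) at each j in [3,4]:
  j=3: fails at 3
  j=4: fails at 6
No position in the window satisfies it → formula fails.

False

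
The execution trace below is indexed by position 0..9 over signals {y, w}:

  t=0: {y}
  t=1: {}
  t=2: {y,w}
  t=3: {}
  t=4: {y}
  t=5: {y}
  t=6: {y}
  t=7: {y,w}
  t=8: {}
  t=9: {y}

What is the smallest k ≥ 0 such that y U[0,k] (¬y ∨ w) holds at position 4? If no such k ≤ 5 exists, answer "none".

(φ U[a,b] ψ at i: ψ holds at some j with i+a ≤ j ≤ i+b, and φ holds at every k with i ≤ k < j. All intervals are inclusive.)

3

Need earliest j ≥ 4 with (¬y ∨ w), and y at every k in [4,j-1].
  j=4: rhs fails.
  j=5: rhs fails.
  j=6: rhs fails.
  j=7: rhs holds; lhs holds on [4,6]. k = 3.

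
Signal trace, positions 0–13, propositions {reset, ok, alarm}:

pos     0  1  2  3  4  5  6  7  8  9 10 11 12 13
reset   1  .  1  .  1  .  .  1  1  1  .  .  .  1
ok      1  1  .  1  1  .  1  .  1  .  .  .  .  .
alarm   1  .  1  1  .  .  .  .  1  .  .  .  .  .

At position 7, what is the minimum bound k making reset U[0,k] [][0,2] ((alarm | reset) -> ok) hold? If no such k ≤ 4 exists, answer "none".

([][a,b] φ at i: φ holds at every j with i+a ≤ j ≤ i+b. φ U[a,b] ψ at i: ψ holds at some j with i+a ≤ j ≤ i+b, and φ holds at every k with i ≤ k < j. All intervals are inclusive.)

Need earliest j ≥ 7 with [][0,2] ((alarm | reset) -> ok), and reset at every k in [7,j-1].
  j=7: rhs fails.
  j=8: rhs fails.
  j=9: rhs fails.
  j=10: rhs holds; lhs holds on [7,9]. k = 3.

3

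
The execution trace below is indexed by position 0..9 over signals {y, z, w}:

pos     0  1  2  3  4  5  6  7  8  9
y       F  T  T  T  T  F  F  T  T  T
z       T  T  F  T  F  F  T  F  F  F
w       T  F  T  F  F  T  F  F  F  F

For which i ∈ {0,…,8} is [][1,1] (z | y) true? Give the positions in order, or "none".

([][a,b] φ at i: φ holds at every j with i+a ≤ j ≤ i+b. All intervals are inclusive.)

0, 1, 2, 3, 5, 6, 7, 8

Evaluate at each i in [0,8]:
  i=0: ✓ (all of [1,1])
  i=1: ✓ (all of [2,2])
  i=2: ✓ (all of [3,3])
  i=3: ✓ (all of [4,4])
  i=4: ✗ (fails at j=5)
  i=5: ✓ (all of [6,6])
  i=6: ✓ (all of [7,7])
  i=7: ✓ (all of [8,8])
  i=8: ✓ (all of [9,9])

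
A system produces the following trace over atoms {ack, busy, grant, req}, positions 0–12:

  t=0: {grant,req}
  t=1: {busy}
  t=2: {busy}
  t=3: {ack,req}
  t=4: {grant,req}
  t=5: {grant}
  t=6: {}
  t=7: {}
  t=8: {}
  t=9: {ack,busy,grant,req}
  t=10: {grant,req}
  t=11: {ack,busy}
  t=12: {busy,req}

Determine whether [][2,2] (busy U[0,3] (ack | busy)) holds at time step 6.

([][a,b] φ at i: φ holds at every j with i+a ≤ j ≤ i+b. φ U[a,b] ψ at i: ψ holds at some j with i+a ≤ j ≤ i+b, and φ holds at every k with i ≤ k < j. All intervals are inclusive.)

No

Check (busy U[0,3] (ack | busy)) at every j in [8,8]:
  j=8: fails
Fails at j=8 → formula fails.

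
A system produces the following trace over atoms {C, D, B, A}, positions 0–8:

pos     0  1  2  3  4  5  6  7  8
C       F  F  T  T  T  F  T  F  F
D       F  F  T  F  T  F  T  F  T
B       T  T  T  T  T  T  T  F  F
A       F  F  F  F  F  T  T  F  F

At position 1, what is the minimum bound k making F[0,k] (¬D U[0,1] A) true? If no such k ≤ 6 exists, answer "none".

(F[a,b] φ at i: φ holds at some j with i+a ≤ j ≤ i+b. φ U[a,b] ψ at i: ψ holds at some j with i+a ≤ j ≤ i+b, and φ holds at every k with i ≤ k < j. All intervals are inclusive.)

Scan j = 1,2,… for (¬D U[0,1] A):
  j=1: fails
  j=2: fails
  j=3: fails
  j=4: fails
  j=5: holds
First hit at j=5, so smallest k = 5-1 = 4.

4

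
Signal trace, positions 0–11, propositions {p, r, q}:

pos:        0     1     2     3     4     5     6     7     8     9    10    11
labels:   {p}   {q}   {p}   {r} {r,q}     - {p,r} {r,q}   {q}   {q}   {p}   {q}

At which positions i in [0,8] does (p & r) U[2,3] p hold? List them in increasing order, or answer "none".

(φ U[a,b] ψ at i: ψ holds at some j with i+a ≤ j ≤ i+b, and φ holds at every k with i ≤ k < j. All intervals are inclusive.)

none

Evaluate at each i in [0,8]:
  i=0: ✗ (lhs fails at k=0 before rhs at j=2)
  i=1: ✗ (no rhs in [3,4])
  i=2: ✗ (no rhs in [4,5])
  i=3: ✗ (lhs fails at k=3 before rhs at j=6)
  i=4: ✗ (lhs fails at k=4 before rhs at j=6)
  i=5: ✗ (no rhs in [7,8])
  i=6: ✗ (no rhs in [8,9])
  i=7: ✗ (lhs fails at k=7 before rhs at j=10)
  i=8: ✗ (lhs fails at k=8 before rhs at j=10)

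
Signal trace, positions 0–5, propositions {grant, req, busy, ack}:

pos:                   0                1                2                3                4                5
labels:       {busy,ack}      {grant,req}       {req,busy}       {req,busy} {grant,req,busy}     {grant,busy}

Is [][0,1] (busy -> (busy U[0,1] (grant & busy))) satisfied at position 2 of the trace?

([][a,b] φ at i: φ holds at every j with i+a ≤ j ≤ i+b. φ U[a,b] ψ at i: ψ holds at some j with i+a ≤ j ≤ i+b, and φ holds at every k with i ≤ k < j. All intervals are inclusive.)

No

Check (busy -> (busy U[0,1] (grant & busy))) at every j in [2,3]:
  j=2: antecedent true; consequent fails → ✗
  j=3: antecedent true; consequent holds → ✓
Fails at j=2 → formula fails.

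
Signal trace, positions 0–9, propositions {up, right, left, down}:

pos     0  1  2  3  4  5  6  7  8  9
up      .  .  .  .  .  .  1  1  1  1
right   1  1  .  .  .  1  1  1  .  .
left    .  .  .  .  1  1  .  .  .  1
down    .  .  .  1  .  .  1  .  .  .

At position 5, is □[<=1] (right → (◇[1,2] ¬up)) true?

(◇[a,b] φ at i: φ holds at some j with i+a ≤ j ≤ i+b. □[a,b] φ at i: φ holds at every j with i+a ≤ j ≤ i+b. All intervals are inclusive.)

Check (right → (◇[1,2] ¬up)) at every j in [5,6]:
  j=5: antecedent true; consequent fails (none in [6,7]) → ✗
  j=6: antecedent true; consequent fails (none in [7,8]) → ✗
Fails at j=5 → formula fails.

Does not hold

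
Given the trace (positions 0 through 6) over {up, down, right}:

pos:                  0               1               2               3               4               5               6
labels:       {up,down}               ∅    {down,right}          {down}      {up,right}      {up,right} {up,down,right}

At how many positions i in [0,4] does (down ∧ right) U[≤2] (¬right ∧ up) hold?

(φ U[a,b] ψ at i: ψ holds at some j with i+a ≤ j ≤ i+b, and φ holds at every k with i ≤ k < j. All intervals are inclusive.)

1

Evaluate at each i in [0,4]:
  i=0: ✓ (rhs at j=0)
  i=1: ✗ (no rhs in [1,3])
  i=2: ✗ (no rhs in [2,4])
  i=3: ✗ (no rhs in [3,5])
  i=4: ✗ (no rhs in [4,6])
Positions where it holds: {0} → 1.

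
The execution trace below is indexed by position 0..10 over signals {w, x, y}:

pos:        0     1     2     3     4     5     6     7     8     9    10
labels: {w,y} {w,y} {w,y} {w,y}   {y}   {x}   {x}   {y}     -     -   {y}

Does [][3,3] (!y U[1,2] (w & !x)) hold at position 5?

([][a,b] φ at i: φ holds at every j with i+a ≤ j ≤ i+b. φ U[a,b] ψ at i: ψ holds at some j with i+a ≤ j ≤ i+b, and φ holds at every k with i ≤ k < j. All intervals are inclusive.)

Check (!y U[1,2] (w & !x)) at every j in [8,8]:
  j=8: fails
Fails at j=8 → formula fails.

Does not hold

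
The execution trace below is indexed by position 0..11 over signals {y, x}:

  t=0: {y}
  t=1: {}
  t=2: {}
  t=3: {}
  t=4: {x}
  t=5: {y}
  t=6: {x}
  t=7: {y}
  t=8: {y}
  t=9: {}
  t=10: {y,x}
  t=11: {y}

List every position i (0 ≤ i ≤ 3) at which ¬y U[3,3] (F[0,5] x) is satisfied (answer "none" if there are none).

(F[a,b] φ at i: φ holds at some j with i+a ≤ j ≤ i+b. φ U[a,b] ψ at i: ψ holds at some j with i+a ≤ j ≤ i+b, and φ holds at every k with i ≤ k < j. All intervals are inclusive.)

Evaluate at each i in [0,3]:
  i=0: ✗ (lhs fails at k=0 before rhs at j=3)
  i=1: ✓ (rhs at j=4; lhs holds on [1,3])
  i=2: ✓ (rhs at j=5; lhs holds on [2,4])
  i=3: ✗ (lhs fails at k=5 before rhs at j=6)

1, 2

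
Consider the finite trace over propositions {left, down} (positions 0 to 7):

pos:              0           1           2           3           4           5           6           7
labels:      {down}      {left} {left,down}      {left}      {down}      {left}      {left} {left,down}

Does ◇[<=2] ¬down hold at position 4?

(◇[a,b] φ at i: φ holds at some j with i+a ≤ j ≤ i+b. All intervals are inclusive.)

Check ¬down at each j in [4,6]:
  j=4: false
  j=5: true
  j=6: true
Found at j=5 → formula holds.

Yes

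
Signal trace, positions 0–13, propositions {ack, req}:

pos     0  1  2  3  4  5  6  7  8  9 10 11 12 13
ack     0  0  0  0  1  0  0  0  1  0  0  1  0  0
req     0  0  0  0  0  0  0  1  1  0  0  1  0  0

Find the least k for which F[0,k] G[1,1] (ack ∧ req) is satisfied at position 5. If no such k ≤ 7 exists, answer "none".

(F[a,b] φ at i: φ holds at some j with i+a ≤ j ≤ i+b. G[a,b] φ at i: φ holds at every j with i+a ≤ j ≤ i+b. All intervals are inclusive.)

2

Scan j = 5,6,… for G[1,1] (ack ∧ req):
  j=5: fails
  j=6: fails
  j=7: holds
First hit at j=7, so smallest k = 7-5 = 2.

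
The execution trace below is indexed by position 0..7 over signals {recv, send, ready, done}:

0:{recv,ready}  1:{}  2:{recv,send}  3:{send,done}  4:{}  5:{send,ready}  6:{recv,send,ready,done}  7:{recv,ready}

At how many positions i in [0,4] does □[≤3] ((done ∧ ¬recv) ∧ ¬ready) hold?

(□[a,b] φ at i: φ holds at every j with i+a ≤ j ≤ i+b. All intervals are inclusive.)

Evaluate at each i in [0,4]:
  i=0: ✗ (fails at j=0)
  i=1: ✗ (fails at j=1)
  i=2: ✗ (fails at j=2)
  i=3: ✗ (fails at j=4)
  i=4: ✗ (fails at j=4)
Positions where it holds: {} → 0.

0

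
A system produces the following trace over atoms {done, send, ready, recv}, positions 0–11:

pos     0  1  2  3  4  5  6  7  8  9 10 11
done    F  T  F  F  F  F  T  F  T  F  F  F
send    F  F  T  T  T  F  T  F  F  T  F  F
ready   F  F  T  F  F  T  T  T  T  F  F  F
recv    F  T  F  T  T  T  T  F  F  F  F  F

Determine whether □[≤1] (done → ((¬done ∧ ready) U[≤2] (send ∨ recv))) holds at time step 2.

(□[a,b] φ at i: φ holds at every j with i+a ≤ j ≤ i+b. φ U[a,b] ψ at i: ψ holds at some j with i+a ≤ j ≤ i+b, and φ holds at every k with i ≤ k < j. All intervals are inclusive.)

True

Check (done → ((¬done ∧ ready) U[≤2] (send ∨ recv))) at every j in [2,3]:
  j=2: antecedent false → ✓
  j=3: antecedent false → ✓
All positions satisfy it → formula holds.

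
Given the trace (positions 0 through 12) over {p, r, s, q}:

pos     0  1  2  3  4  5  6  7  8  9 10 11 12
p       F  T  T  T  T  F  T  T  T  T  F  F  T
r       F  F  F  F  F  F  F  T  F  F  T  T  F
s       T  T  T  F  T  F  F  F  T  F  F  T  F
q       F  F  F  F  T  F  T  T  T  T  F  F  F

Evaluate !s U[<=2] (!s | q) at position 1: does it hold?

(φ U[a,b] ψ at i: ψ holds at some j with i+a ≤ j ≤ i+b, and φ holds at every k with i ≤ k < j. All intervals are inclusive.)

Does not hold

Need some j in [1,3] with (!s | q), and !s at every k in [1,j-1].
  j=1: (!s | q) false.
  j=2: (!s | q) false.
  j=3: (!s | q) holds, but !s fails at k=1 → not this j.
No j in the window works → until fails.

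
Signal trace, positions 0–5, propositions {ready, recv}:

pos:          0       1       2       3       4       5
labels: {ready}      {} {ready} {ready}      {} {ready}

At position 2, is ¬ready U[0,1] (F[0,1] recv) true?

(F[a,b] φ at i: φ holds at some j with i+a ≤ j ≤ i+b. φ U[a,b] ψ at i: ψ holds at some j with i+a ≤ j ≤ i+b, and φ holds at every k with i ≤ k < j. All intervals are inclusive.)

Need some j in [2,3] with F[0,1] recv, and ¬ready at every k in [2,j-1].
  j=2: F[0,1] recv — fails (none in [2,3]).
  j=3: F[0,1] recv — fails (none in [3,4]).
No j in the window works → until fails.

Does not hold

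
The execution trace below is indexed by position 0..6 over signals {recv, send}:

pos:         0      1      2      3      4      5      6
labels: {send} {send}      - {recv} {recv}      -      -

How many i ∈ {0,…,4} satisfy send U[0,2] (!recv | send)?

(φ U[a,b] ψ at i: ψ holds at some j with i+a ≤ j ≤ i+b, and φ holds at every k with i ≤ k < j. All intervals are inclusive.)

Evaluate at each i in [0,4]:
  i=0: ✓ (rhs at j=0)
  i=1: ✓ (rhs at j=1)
  i=2: ✓ (rhs at j=2)
  i=3: ✗ (lhs fails at k=3 before rhs at j=5)
  i=4: ✗ (lhs fails at k=4 before rhs at j=5)
Positions where it holds: {0, 1, 2} → 3.

3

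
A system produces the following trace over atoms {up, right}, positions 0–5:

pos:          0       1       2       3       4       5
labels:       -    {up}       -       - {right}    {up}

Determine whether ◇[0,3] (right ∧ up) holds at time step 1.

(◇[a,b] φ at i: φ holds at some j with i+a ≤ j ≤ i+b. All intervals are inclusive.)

Check (right ∧ up) at each j in [1,4]:
  j=1: false
  j=2: false
  j=3: false
  j=4: false
No position in the window satisfies it → formula fails.

False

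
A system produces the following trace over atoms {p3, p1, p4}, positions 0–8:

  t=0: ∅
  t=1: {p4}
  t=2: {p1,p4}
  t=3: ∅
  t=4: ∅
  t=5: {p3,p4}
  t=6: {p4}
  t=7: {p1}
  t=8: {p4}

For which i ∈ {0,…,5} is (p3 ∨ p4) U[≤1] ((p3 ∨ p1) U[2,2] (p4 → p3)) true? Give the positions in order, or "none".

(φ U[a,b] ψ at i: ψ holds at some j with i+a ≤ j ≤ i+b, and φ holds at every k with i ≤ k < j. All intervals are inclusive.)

none

Evaluate at each i in [0,5]:
  i=0: ✗ (no rhs in [0,1])
  i=1: ✗ (no rhs in [1,2])
  i=2: ✗ (no rhs in [2,3])
  i=3: ✗ (no rhs in [3,4])
  i=4: ✗ (no rhs in [4,5])
  i=5: ✗ (no rhs in [5,6])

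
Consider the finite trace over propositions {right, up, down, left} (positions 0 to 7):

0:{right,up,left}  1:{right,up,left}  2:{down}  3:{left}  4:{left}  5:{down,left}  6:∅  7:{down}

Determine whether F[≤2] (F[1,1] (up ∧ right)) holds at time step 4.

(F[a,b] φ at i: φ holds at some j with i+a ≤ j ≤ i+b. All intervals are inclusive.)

Check F[1,1] (up ∧ right) at each j in [4,6]:
  j=4: fails (none in [5,5])
  j=5: fails (none in [6,6])
  j=6: fails (none in [7,7])
No position in the window satisfies it → formula fails.

No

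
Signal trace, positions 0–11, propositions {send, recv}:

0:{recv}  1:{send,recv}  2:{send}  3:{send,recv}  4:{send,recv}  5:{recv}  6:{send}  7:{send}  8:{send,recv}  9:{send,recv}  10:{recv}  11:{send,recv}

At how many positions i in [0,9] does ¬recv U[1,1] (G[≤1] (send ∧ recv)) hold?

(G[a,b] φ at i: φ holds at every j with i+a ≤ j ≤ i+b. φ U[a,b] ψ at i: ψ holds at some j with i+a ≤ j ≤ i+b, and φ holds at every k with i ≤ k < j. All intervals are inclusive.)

2

Evaluate at each i in [0,9]:
  i=0: ✗ (no rhs in [1,1])
  i=1: ✗ (no rhs in [2,2])
  i=2: ✓ (rhs at j=3; lhs holds on [2,2])
  i=3: ✗ (no rhs in [4,4])
  i=4: ✗ (no rhs in [5,5])
  i=5: ✗ (no rhs in [6,6])
  i=6: ✗ (no rhs in [7,7])
  i=7: ✓ (rhs at j=8; lhs holds on [7,7])
  i=8: ✗ (no rhs in [9,9])
  i=9: ✗ (no rhs in [10,10])
Positions where it holds: {2, 7} → 2.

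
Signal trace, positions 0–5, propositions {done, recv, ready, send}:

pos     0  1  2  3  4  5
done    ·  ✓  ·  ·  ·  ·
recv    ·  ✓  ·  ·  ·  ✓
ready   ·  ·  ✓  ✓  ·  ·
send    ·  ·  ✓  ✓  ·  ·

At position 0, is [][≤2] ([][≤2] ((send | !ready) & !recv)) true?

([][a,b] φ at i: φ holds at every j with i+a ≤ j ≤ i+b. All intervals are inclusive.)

Check [][≤2] ((send | !ready) & !recv) at every j in [0,2]:
  j=0: fails at 1
  j=1: fails at 1
  j=2: holds on [2,4]
Fails at j=0 → formula fails.

Does not hold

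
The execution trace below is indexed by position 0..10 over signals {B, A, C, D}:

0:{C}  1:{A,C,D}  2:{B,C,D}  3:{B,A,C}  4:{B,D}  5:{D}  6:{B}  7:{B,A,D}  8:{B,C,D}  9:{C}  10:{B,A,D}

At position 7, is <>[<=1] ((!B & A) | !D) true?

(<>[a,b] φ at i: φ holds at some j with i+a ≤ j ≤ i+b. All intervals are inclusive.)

No

Check ((!B & A) | !D) at each j in [7,8]:
  j=7: false
  j=8: false
No position in the window satisfies it → formula fails.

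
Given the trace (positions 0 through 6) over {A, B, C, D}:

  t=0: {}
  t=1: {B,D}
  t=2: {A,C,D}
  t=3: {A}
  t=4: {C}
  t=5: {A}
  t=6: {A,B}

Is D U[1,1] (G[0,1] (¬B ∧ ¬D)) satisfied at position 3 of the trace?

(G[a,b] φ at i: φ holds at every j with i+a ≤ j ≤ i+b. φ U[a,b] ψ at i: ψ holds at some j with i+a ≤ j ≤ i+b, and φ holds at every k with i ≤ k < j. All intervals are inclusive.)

No

Need some j in [4,4] with G[0,1] (¬B ∧ ¬D), and D at every k in [3,j-1].
  j=4: G[0,1] (¬B ∧ ¬D) holds, but D fails at k=3 → not this j.
No j in the window works → until fails.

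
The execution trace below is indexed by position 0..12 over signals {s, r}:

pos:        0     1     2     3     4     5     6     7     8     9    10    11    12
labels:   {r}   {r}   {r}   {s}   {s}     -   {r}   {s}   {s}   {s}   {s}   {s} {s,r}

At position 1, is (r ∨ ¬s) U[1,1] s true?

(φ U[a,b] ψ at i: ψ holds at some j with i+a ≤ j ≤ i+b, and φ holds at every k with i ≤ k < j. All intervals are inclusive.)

Need some j in [2,2] with s, and (r ∨ ¬s) at every k in [1,j-1].
  j=2: s false.
No j in the window works → until fails.

No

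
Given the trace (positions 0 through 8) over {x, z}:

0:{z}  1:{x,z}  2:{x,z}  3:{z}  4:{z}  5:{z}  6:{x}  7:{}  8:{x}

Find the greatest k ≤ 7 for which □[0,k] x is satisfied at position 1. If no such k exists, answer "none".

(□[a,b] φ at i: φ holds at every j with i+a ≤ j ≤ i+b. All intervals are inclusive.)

1

x must hold from j=1 onward; find where it first fails.
  j=1: holds
  j=2: holds
  j=3: fails
Holds on [1,2], so largest k = 1.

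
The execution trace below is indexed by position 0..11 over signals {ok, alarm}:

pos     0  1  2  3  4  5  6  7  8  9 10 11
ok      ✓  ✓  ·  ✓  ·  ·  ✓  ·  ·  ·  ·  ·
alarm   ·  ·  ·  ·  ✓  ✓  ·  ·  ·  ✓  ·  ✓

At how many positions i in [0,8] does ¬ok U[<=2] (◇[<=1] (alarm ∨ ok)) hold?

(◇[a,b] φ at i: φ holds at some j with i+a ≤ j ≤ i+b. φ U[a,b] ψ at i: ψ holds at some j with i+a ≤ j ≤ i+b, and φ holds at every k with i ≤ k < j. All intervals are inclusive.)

Evaluate at each i in [0,8]:
  i=0: ✓ (rhs at j=0)
  i=1: ✓ (rhs at j=1)
  i=2: ✓ (rhs at j=2)
  i=3: ✓ (rhs at j=3)
  i=4: ✓ (rhs at j=4)
  i=5: ✓ (rhs at j=5)
  i=6: ✓ (rhs at j=6)
  i=7: ✓ (rhs at j=8; lhs holds on [7,7])
  i=8: ✓ (rhs at j=8)
Positions where it holds: {0, 1, 2, 3, 4, 5, 6, 7, 8} → 9.

9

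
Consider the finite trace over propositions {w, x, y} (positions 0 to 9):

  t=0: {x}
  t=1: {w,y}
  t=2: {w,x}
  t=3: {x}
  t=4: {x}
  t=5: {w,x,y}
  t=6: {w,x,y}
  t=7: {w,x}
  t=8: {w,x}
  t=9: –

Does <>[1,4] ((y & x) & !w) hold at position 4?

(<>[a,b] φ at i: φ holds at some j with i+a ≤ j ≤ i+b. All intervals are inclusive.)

Check ((y & x) & !w) at each j in [5,8]:
  j=5: false
  j=6: false
  j=7: false
  j=8: false
No position in the window satisfies it → formula fails.

Does not hold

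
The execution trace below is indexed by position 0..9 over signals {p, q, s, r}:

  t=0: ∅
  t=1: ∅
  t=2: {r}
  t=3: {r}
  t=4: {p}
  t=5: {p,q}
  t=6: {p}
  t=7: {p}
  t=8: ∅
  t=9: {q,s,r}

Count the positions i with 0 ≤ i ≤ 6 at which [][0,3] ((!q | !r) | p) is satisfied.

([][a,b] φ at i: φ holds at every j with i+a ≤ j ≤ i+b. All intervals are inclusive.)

Evaluate at each i in [0,6]:
  i=0: ✓ (all of [0,3])
  i=1: ✓ (all of [1,4])
  i=2: ✓ (all of [2,5])
  i=3: ✓ (all of [3,6])
  i=4: ✓ (all of [4,7])
  i=5: ✓ (all of [5,8])
  i=6: ✗ (fails at j=9)
Positions where it holds: {0, 1, 2, 3, 4, 5} → 6.

6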